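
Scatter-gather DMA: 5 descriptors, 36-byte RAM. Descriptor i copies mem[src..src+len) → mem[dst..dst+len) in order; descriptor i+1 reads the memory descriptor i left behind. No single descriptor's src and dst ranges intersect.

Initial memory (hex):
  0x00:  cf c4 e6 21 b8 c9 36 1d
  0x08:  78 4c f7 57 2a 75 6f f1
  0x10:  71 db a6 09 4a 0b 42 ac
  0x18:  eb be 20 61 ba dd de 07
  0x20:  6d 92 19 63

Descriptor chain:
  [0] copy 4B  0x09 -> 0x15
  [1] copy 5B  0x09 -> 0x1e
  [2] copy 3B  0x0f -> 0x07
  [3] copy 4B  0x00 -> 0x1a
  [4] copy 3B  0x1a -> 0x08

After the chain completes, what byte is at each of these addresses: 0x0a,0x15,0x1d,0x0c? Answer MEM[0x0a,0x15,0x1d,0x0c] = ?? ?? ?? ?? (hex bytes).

MEM[0x0a,0x15,0x1d,0x0c] = e6 4c 21 2a

#0 dst[0x15+4] := {0x4c,0xf7,0x57,0x2a}
#1 dst[0x1e+5] := {0x4c,0xf7,0x57,0x2a,0x75}
#2 dst[0x07+3] := {0xf1,0x71,0xdb}
#3 dst[0x1a+4] := {0xcf,0xc4,0xe6,0x21}
#4 dst[0x08+3] := {0xcf,0xc4,0xe6}
query mem[0x0a]=0xe6, mem[0x15]=0x4c, mem[0x1d]=0x21, mem[0x0c]=0x2a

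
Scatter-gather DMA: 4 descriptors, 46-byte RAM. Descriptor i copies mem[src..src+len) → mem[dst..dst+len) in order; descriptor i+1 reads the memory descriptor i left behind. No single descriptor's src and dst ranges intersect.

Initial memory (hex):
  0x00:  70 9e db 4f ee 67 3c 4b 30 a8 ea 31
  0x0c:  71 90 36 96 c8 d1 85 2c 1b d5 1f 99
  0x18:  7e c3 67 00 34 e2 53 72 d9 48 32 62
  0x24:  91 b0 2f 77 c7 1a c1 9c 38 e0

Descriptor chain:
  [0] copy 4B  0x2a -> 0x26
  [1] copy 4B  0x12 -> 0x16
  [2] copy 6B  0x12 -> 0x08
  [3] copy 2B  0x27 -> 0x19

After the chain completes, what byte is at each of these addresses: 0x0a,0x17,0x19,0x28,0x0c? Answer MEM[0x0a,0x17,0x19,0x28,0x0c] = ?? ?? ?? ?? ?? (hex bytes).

MEM[0x0a,0x17,0x19,0x28,0x0c] = 1b 2c 9c 38 85

[0] 0x2a->0x26 len=4 : c1 9c 38 e0
[1] 0x12->0x16 len=4 : 85 2c 1b d5
[2] 0x12->0x08 len=6 : 85 2c 1b d5 85 2c
[3] 0x27->0x19 len=2 : 9c 38
query mem[0x0a]=0x1b, mem[0x17]=0x2c, mem[0x19]=0x9c, mem[0x28]=0x38, mem[0x0c]=0x85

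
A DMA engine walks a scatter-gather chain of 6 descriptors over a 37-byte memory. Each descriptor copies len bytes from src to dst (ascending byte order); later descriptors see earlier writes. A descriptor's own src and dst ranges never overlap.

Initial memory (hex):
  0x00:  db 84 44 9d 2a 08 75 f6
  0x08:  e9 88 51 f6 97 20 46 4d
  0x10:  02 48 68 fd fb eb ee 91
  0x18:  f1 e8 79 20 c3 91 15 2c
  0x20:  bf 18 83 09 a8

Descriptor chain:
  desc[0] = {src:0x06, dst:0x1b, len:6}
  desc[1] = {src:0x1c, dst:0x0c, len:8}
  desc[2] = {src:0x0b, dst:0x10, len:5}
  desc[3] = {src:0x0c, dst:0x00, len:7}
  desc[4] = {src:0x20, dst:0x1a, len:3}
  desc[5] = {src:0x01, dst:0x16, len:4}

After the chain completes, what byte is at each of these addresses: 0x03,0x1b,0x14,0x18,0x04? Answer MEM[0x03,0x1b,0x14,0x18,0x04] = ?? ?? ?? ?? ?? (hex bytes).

[0] 0x06->0x1b len=6 : 75 f6 e9 88 51 f6
[1] 0x1c->0x0c len=8 : f6 e9 88 51 f6 18 83 09
[2] 0x0b->0x10 len=5 : f6 f6 e9 88 51
[3] 0x0c->0x00 len=7 : f6 e9 88 51 f6 f6 e9
[4] 0x20->0x1a len=3 : f6 18 83
[5] 0x01->0x16 len=4 : e9 88 51 f6
query mem[0x03]=0x51, mem[0x1b]=0x18, mem[0x14]=0x51, mem[0x18]=0x51, mem[0x04]=0xf6

MEM[0x03,0x1b,0x14,0x18,0x04] = 51 18 51 51 f6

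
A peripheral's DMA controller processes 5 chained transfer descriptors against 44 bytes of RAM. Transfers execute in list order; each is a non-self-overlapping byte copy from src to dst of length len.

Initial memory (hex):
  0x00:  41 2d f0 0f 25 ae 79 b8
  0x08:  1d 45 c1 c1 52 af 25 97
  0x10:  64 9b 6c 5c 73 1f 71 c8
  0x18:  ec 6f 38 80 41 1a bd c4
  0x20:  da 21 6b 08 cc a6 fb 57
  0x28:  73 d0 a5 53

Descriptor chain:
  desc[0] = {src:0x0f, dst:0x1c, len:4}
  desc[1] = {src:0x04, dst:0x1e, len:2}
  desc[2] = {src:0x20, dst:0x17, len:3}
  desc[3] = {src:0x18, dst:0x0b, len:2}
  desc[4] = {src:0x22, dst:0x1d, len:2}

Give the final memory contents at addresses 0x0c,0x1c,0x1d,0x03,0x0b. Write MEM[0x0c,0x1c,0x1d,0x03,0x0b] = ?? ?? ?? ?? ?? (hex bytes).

MEM[0x0c,0x1c,0x1d,0x03,0x0b] = 6b 97 6b 0f 21

D0: mem[0x1c..0x1f] <- [97 64 9b 6c]
D1: mem[0x1e..0x1f] <- [25 ae]
D2: mem[0x17..0x19] <- [da 21 6b]
D3: mem[0x0b..0x0c] <- [21 6b]
D4: mem[0x1d..0x1e] <- [6b 08]
query mem[0x0c]=0x6b, mem[0x1c]=0x97, mem[0x1d]=0x6b, mem[0x03]=0x0f, mem[0x0b]=0x21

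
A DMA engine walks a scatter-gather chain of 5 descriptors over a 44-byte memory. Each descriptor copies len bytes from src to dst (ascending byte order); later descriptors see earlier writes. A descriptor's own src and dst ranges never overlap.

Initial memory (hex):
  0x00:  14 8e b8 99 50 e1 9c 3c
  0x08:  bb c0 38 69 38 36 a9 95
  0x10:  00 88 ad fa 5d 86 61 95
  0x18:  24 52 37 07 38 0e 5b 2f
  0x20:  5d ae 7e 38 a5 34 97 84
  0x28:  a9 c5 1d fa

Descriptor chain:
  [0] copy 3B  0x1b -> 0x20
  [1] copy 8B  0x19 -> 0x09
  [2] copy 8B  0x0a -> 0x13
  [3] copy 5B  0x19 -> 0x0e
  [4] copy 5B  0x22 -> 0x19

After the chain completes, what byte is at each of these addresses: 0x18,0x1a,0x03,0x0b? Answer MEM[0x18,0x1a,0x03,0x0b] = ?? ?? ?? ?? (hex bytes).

MEM[0x18,0x1a,0x03,0x0b] = 2f 38 99 07

[0] 0x1b->0x20 len=3 : 07 38 0e
[1] 0x19->0x09 len=8 : 52 37 07 38 0e 5b 2f 07
[2] 0x0a->0x13 len=8 : 37 07 38 0e 5b 2f 07 88
[3] 0x19->0x0e len=5 : 07 88 07 38 0e
[4] 0x22->0x19 len=5 : 0e 38 a5 34 97
query mem[0x18]=0x2f, mem[0x1a]=0x38, mem[0x03]=0x99, mem[0x0b]=0x07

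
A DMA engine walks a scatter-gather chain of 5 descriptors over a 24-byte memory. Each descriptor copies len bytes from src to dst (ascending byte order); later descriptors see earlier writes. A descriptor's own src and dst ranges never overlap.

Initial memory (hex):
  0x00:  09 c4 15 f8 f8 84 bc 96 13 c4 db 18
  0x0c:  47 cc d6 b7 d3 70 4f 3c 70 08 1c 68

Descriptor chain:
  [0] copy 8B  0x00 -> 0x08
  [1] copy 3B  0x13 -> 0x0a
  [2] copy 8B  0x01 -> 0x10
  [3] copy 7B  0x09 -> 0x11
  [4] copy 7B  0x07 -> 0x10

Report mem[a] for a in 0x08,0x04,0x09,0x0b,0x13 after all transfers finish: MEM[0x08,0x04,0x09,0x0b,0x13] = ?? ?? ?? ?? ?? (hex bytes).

MEM[0x08,0x04,0x09,0x0b,0x13] = 09 f8 c4 70 3c

  after D0: wrote 8B at 0x08 = 09c415f8f884bc96
  after D1: wrote 3B at 0x0a = 3c7008
  after D2: wrote 8B at 0x10 = c415f8f884bc9609
  after D3: wrote 7B at 0x11 = c43c700884bc96
  after D4: wrote 7B at 0x10 = 9609c43c700884
query mem[0x08]=0x09, mem[0x04]=0xf8, mem[0x09]=0xc4, mem[0x0b]=0x70, mem[0x13]=0x3c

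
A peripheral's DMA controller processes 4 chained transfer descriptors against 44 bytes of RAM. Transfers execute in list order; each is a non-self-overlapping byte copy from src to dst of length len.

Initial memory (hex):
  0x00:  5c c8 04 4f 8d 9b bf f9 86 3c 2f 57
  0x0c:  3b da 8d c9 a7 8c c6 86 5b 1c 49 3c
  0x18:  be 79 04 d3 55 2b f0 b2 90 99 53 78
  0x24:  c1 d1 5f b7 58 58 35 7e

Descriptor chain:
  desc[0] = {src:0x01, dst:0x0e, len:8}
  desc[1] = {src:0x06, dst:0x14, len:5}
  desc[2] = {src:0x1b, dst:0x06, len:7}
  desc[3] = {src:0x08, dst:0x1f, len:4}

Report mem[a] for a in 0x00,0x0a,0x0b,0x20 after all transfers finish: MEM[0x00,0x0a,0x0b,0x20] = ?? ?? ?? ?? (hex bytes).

[0] 0x01->0x0e len=8 : c8 04 4f 8d 9b bf f9 86
[1] 0x06->0x14 len=5 : bf f9 86 3c 2f
[2] 0x1b->0x06 len=7 : d3 55 2b f0 b2 90 99
[3] 0x08->0x1f len=4 : 2b f0 b2 90
query mem[0x00]=0x5c, mem[0x0a]=0xb2, mem[0x0b]=0x90, mem[0x20]=0xf0

MEM[0x00,0x0a,0x0b,0x20] = 5c b2 90 f0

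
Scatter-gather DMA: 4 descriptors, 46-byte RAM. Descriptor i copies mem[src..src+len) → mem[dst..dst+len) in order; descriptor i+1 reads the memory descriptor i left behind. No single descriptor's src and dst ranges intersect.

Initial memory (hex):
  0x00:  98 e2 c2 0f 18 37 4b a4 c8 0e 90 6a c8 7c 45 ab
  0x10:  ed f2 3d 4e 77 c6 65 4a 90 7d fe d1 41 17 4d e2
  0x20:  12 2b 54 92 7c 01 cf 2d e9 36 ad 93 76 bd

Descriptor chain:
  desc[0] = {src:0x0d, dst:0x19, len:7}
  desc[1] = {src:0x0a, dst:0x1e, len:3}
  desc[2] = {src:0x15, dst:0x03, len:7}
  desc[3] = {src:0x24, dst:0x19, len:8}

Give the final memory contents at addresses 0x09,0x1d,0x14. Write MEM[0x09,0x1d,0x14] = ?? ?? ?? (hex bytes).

MEM[0x09,0x1d,0x14] = ab e9 77

#0 dst[0x19+7] := {0x7c,0x45,0xab,0xed,0xf2,0x3d,0x4e}
#1 dst[0x1e+3] := {0x90,0x6a,0xc8}
#2 dst[0x03+7] := {0xc6,0x65,0x4a,0x90,0x7c,0x45,0xab}
#3 dst[0x19+8] := {0x7c,0x01,0xcf,0x2d,0xe9,0x36,0xad,0x93}
query mem[0x09]=0xab, mem[0x1d]=0xe9, mem[0x14]=0x77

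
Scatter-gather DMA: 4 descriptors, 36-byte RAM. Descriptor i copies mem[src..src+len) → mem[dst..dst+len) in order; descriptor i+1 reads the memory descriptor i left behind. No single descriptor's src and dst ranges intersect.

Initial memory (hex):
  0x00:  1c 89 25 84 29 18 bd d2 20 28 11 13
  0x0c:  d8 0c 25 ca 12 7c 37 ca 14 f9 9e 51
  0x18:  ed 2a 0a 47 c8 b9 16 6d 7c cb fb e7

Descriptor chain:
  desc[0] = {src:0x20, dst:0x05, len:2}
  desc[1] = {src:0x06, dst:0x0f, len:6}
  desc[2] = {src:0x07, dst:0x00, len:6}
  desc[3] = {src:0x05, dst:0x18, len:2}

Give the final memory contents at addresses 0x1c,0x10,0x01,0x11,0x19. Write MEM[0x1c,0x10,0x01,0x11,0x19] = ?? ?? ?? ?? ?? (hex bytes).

  after D0: wrote 2B at 0x05 = 7ccb
  after D1: wrote 6B at 0x0f = cbd220281113
  after D2: wrote 6B at 0x00 = d220281113d8
  after D3: wrote 2B at 0x18 = d8cb
query mem[0x1c]=0xc8, mem[0x10]=0xd2, mem[0x01]=0x20, mem[0x11]=0x20, mem[0x19]=0xcb

MEM[0x1c,0x10,0x01,0x11,0x19] = c8 d2 20 20 cb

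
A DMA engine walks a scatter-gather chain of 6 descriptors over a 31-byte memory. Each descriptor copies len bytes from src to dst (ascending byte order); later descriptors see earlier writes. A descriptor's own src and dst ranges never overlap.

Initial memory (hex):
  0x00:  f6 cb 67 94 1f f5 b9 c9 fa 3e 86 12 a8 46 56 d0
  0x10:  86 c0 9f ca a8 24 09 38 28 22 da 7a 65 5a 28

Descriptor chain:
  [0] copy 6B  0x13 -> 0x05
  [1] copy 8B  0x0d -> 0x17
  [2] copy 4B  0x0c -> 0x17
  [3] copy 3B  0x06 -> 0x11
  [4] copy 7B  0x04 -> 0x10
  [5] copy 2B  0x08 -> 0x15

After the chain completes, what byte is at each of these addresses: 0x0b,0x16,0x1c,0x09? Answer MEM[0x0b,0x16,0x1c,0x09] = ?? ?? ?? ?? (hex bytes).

#0 dst[0x05+6] := {0xca,0xa8,0x24,0x09,0x38,0x28}
#1 dst[0x17+8] := {0x46,0x56,0xd0,0x86,0xc0,0x9f,0xca,0xa8}
#2 dst[0x17+4] := {0xa8,0x46,0x56,0xd0}
#3 dst[0x11+3] := {0xa8,0x24,0x09}
#4 dst[0x10+7] := {0x1f,0xca,0xa8,0x24,0x09,0x38,0x28}
#5 dst[0x15+2] := {0x09,0x38}
query mem[0x0b]=0x12, mem[0x16]=0x38, mem[0x1c]=0x9f, mem[0x09]=0x38

MEM[0x0b,0x16,0x1c,0x09] = 12 38 9f 38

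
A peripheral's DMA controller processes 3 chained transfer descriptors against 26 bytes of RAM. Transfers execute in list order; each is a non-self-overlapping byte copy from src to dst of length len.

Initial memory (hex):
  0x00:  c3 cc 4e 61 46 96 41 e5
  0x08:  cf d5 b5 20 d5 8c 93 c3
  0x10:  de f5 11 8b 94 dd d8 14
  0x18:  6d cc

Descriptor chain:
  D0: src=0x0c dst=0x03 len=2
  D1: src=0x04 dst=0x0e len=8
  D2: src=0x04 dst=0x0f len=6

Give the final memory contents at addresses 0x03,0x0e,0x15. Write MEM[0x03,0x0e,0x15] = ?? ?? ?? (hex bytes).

MEM[0x03,0x0e,0x15] = d5 8c 20

#0 dst[0x03+2] := {0xd5,0x8c}
#1 dst[0x0e+8] := {0x8c,0x96,0x41,0xe5,0xcf,0xd5,0xb5,0x20}
#2 dst[0x0f+6] := {0x8c,0x96,0x41,0xe5,0xcf,0xd5}
query mem[0x03]=0xd5, mem[0x0e]=0x8c, mem[0x15]=0x20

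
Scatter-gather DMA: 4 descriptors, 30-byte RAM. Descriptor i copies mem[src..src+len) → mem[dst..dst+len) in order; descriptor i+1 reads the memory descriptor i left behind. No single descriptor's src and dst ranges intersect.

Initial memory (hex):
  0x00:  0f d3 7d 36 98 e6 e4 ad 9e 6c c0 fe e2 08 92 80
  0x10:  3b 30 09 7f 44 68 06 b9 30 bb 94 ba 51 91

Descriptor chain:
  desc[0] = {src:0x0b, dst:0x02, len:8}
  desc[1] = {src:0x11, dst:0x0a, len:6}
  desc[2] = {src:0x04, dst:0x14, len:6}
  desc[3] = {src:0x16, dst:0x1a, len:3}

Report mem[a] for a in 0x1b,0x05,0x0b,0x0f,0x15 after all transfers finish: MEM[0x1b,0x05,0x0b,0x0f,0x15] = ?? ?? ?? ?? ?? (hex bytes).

MEM[0x1b,0x05,0x0b,0x0f,0x15] = 3b 92 09 06 92

[0] 0x0b->0x02 len=8 : fe e2 08 92 80 3b 30 09
[1] 0x11->0x0a len=6 : 30 09 7f 44 68 06
[2] 0x04->0x14 len=6 : 08 92 80 3b 30 09
[3] 0x16->0x1a len=3 : 80 3b 30
query mem[0x1b]=0x3b, mem[0x05]=0x92, mem[0x0b]=0x09, mem[0x0f]=0x06, mem[0x15]=0x92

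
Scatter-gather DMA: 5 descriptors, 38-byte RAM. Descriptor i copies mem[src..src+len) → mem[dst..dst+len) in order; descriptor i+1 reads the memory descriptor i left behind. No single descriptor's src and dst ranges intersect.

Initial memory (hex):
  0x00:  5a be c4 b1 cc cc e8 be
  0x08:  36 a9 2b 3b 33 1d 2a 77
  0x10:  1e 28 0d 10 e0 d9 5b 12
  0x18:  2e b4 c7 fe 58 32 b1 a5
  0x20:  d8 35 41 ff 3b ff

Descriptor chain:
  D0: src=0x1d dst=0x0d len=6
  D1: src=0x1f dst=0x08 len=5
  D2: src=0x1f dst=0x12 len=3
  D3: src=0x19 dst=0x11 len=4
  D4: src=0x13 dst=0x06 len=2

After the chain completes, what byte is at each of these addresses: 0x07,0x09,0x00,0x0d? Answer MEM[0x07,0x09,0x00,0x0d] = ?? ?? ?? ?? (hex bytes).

MEM[0x07,0x09,0x00,0x0d] = 58 d8 5a 32

D0: mem[0x0d..0x12] <- [32 b1 a5 d8 35 41]
D1: mem[0x08..0x0c] <- [a5 d8 35 41 ff]
D2: mem[0x12..0x14] <- [a5 d8 35]
D3: mem[0x11..0x14] <- [b4 c7 fe 58]
D4: mem[0x06..0x07] <- [fe 58]
query mem[0x07]=0x58, mem[0x09]=0xd8, mem[0x00]=0x5a, mem[0x0d]=0x32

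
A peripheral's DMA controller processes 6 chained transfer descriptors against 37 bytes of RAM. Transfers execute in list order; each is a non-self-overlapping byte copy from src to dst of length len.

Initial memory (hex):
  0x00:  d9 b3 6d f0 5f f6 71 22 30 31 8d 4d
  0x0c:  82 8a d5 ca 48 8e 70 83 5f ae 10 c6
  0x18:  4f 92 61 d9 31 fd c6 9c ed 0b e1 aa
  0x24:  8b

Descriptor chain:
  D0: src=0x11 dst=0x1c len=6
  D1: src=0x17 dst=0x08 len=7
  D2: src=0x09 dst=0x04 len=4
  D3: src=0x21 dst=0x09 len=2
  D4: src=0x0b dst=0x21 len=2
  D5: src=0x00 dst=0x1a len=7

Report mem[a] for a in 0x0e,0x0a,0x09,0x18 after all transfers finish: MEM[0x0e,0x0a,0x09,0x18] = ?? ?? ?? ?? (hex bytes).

MEM[0x0e,0x0a,0x09,0x18] = 70 e1 10 4f

  after D0: wrote 6B at 0x1c = 8e70835fae10
  after D1: wrote 7B at 0x08 = c64f9261d98e70
  after D2: wrote 4B at 0x04 = 4f9261d9
  after D3: wrote 2B at 0x09 = 10e1
  after D4: wrote 2B at 0x21 = 61d9
  after D5: wrote 7B at 0x1a = d9b36df04f9261
query mem[0x0e]=0x70, mem[0x0a]=0xe1, mem[0x09]=0x10, mem[0x18]=0x4f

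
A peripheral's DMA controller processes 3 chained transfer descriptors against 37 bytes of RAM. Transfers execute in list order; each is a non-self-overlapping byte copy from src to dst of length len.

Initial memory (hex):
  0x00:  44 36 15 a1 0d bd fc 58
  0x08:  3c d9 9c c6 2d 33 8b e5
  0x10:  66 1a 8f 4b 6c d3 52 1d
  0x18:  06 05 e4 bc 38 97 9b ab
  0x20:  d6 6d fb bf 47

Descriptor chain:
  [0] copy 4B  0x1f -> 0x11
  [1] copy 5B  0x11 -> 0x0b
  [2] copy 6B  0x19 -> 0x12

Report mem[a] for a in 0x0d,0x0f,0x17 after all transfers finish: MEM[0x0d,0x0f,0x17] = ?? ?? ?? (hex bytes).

  after D0: wrote 4B at 0x11 = abd66dfb
  after D1: wrote 5B at 0x0b = abd66dfbd3
  after D2: wrote 6B at 0x12 = 05e4bc38979b
query mem[0x0d]=0x6d, mem[0x0f]=0xd3, mem[0x17]=0x9b

MEM[0x0d,0x0f,0x17] = 6d d3 9b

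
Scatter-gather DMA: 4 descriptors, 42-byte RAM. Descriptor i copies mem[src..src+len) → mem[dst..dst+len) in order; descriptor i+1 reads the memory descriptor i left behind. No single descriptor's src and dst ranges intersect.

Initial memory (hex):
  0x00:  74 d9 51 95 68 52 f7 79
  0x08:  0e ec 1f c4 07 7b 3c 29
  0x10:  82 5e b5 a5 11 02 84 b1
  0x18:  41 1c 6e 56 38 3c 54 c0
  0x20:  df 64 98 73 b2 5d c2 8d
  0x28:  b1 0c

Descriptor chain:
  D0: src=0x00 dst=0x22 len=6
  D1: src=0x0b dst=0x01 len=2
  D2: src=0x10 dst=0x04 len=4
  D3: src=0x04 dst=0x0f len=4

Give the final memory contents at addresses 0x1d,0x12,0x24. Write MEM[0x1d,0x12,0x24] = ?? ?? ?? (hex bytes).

  after D0: wrote 6B at 0x22 = 74d951956852
  after D1: wrote 2B at 0x01 = c407
  after D2: wrote 4B at 0x04 = 825eb5a5
  after D3: wrote 4B at 0x0f = 825eb5a5
query mem[0x1d]=0x3c, mem[0x12]=0xa5, mem[0x24]=0x51

MEM[0x1d,0x12,0x24] = 3c a5 51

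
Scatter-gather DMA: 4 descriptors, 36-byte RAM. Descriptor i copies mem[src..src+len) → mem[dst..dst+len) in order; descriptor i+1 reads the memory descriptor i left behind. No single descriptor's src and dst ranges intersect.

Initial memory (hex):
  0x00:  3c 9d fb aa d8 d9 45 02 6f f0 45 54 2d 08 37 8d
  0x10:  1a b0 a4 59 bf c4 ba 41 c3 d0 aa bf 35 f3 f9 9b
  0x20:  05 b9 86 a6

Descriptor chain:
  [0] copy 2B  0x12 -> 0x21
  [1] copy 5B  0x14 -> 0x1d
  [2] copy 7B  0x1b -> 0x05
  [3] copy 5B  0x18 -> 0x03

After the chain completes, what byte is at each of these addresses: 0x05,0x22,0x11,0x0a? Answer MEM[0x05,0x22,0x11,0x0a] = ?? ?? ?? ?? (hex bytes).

D0: mem[0x21..0x22] <- [a4 59]
D1: mem[0x1d..0x21] <- [bf c4 ba 41 c3]
D2: mem[0x05..0x0b] <- [bf 35 bf c4 ba 41 c3]
D3: mem[0x03..0x07] <- [c3 d0 aa bf 35]
query mem[0x05]=0xaa, mem[0x22]=0x59, mem[0x11]=0xb0, mem[0x0a]=0x41

MEM[0x05,0x22,0x11,0x0a] = aa 59 b0 41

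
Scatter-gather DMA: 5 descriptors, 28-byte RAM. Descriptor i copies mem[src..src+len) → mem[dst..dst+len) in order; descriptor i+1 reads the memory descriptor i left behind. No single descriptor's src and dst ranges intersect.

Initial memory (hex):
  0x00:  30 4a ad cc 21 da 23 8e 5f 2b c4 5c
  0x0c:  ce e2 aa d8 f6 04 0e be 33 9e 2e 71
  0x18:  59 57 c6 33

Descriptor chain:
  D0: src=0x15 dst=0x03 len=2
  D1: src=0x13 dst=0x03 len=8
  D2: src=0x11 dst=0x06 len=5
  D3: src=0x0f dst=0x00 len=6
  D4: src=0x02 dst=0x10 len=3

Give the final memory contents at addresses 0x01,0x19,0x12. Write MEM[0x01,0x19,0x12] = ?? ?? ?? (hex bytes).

MEM[0x01,0x19,0x12] = f6 57 be

D0: mem[0x03..0x04] <- [9e 2e]
D1: mem[0x03..0x0a] <- [be 33 9e 2e 71 59 57 c6]
D2: mem[0x06..0x0a] <- [04 0e be 33 9e]
D3: mem[0x00..0x05] <- [d8 f6 04 0e be 33]
D4: mem[0x10..0x12] <- [04 0e be]
query mem[0x01]=0xf6, mem[0x19]=0x57, mem[0x12]=0xbe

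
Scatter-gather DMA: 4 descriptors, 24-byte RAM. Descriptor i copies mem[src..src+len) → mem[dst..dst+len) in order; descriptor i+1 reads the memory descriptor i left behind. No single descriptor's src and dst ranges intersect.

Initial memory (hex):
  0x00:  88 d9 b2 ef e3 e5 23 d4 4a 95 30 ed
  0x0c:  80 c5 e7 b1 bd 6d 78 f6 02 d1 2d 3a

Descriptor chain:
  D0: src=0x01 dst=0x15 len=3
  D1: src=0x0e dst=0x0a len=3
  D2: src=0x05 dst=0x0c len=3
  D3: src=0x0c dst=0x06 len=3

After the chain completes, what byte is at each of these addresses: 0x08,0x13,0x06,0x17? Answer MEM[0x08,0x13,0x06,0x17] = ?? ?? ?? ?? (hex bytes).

MEM[0x08,0x13,0x06,0x17] = d4 f6 e5 ef

D0: mem[0x15..0x17] <- [d9 b2 ef]
D1: mem[0x0a..0x0c] <- [e7 b1 bd]
D2: mem[0x0c..0x0e] <- [e5 23 d4]
D3: mem[0x06..0x08] <- [e5 23 d4]
query mem[0x08]=0xd4, mem[0x13]=0xf6, mem[0x06]=0xe5, mem[0x17]=0xef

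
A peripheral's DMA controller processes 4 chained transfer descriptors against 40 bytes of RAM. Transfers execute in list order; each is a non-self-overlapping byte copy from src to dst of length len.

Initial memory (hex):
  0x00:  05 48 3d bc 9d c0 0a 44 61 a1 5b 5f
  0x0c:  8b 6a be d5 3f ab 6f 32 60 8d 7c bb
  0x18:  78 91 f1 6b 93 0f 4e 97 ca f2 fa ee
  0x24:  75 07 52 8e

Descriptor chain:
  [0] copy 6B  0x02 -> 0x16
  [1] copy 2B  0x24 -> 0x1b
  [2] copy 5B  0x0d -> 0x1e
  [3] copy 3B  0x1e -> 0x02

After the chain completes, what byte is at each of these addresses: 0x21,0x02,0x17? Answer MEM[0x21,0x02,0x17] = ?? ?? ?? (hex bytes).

MEM[0x21,0x02,0x17] = 3f 6a bc

D0: mem[0x16..0x1b] <- [3d bc 9d c0 0a 44]
D1: mem[0x1b..0x1c] <- [75 07]
D2: mem[0x1e..0x22] <- [6a be d5 3f ab]
D3: mem[0x02..0x04] <- [6a be d5]
query mem[0x21]=0x3f, mem[0x02]=0x6a, mem[0x17]=0xbc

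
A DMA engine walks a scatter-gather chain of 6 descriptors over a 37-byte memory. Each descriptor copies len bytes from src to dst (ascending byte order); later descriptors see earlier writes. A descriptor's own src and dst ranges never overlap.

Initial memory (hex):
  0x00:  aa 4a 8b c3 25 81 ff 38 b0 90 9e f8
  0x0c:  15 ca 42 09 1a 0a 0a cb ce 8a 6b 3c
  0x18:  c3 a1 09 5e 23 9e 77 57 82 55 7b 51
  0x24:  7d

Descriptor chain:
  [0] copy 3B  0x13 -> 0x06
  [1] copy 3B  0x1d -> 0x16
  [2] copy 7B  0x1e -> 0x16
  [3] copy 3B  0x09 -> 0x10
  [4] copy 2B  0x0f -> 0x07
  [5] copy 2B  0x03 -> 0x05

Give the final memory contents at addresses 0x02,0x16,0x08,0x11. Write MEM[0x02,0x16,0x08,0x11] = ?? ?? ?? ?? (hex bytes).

D0: mem[0x06..0x08] <- [cb ce 8a]
D1: mem[0x16..0x18] <- [9e 77 57]
D2: mem[0x16..0x1c] <- [77 57 82 55 7b 51 7d]
D3: mem[0x10..0x12] <- [90 9e f8]
D4: mem[0x07..0x08] <- [09 90]
D5: mem[0x05..0x06] <- [c3 25]
query mem[0x02]=0x8b, mem[0x16]=0x77, mem[0x08]=0x90, mem[0x11]=0x9e

MEM[0x02,0x16,0x08,0x11] = 8b 77 90 9e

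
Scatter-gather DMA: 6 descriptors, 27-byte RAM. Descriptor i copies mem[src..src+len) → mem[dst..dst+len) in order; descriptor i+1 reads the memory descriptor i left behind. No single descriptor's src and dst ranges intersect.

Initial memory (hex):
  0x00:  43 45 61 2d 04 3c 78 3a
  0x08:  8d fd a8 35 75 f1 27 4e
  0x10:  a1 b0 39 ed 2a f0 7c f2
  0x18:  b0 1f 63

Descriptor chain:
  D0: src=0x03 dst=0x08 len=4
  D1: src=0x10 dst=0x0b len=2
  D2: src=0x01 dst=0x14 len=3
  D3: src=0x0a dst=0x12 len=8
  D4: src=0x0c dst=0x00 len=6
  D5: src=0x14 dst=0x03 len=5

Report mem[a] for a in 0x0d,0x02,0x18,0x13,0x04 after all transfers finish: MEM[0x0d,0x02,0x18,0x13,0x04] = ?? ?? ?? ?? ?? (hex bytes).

[0] 0x03->0x08 len=4 : 2d 04 3c 78
[1] 0x10->0x0b len=2 : a1 b0
[2] 0x01->0x14 len=3 : 45 61 2d
[3] 0x0a->0x12 len=8 : 3c a1 b0 f1 27 4e a1 b0
[4] 0x0c->0x00 len=6 : b0 f1 27 4e a1 b0
[5] 0x14->0x03 len=5 : b0 f1 27 4e a1
query mem[0x0d]=0xf1, mem[0x02]=0x27, mem[0x18]=0xa1, mem[0x13]=0xa1, mem[0x04]=0xf1

MEM[0x0d,0x02,0x18,0x13,0x04] = f1 27 a1 a1 f1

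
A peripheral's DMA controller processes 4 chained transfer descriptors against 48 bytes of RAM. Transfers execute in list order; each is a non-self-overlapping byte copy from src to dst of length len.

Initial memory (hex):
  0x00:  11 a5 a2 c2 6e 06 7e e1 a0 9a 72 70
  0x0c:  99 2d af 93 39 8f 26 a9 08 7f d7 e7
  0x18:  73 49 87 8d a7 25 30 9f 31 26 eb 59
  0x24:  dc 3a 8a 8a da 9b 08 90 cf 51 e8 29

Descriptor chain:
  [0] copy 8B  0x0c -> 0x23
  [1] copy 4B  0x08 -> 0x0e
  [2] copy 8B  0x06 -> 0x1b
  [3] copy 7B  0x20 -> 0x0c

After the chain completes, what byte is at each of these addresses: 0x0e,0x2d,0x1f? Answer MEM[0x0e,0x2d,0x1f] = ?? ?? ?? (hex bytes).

MEM[0x0e,0x2d,0x1f] = 2d 51 72

#0 dst[0x23+8] := {0x99,0x2d,0xaf,0x93,0x39,0x8f,0x26,0xa9}
#1 dst[0x0e+4] := {0xa0,0x9a,0x72,0x70}
#2 dst[0x1b+8] := {0x7e,0xe1,0xa0,0x9a,0x72,0x70,0x99,0x2d}
#3 dst[0x0c+7] := {0x70,0x99,0x2d,0x99,0x2d,0xaf,0x93}
query mem[0x0e]=0x2d, mem[0x2d]=0x51, mem[0x1f]=0x72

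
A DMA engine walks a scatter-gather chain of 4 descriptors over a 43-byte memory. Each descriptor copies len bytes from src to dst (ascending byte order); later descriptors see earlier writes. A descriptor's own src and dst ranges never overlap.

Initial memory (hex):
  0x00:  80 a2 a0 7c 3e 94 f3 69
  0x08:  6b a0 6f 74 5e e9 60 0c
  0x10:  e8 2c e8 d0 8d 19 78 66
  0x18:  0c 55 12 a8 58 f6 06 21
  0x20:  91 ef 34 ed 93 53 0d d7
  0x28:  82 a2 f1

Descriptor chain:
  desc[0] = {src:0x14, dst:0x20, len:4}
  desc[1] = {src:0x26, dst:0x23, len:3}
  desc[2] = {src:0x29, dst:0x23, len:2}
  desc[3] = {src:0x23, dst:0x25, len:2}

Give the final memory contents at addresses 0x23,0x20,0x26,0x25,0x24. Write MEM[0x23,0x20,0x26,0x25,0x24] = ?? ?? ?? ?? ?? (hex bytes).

  after D0: wrote 4B at 0x20 = 8d197866
  after D1: wrote 3B at 0x23 = 0dd782
  after D2: wrote 2B at 0x23 = a2f1
  after D3: wrote 2B at 0x25 = a2f1
query mem[0x23]=0xa2, mem[0x20]=0x8d, mem[0x26]=0xf1, mem[0x25]=0xa2, mem[0x24]=0xf1

MEM[0x23,0x20,0x26,0x25,0x24] = a2 8d f1 a2 f1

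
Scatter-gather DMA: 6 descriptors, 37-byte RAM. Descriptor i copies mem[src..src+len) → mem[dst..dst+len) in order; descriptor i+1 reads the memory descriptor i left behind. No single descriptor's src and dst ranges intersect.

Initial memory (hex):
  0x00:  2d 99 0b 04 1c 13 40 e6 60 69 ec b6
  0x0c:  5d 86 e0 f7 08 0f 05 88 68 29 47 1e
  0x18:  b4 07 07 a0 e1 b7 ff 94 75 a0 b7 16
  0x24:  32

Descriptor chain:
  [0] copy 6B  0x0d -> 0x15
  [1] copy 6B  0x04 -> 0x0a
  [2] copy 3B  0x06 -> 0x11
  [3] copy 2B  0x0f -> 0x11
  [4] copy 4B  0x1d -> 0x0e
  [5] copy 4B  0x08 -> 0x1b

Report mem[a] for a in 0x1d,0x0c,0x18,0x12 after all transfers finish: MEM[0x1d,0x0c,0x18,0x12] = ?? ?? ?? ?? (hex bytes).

  after D0: wrote 6B at 0x15 = 86e0f7080f05
  after D1: wrote 6B at 0x0a = 1c1340e66069
  after D2: wrote 3B at 0x11 = 40e660
  after D3: wrote 2B at 0x11 = 6908
  after D4: wrote 4B at 0x0e = b7ff9475
  after D5: wrote 4B at 0x1b = 60691c13
query mem[0x1d]=0x1c, mem[0x0c]=0x40, mem[0x18]=0x08, mem[0x12]=0x08

MEM[0x1d,0x0c,0x18,0x12] = 1c 40 08 08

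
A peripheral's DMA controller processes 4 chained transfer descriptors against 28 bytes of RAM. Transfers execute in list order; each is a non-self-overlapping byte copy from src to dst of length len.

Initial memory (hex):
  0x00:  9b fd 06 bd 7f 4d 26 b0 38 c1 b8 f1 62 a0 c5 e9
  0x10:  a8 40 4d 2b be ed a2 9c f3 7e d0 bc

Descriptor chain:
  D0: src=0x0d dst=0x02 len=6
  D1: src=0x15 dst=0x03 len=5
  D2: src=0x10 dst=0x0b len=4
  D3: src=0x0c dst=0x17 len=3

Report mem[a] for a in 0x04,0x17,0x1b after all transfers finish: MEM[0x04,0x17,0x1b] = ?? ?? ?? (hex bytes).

MEM[0x04,0x17,0x1b] = a2 40 bc

  after D0: wrote 6B at 0x02 = a0c5e9a8404d
  after D1: wrote 5B at 0x03 = eda29cf37e
  after D2: wrote 4B at 0x0b = a8404d2b
  after D3: wrote 3B at 0x17 = 404d2b
query mem[0x04]=0xa2, mem[0x17]=0x40, mem[0x1b]=0xbc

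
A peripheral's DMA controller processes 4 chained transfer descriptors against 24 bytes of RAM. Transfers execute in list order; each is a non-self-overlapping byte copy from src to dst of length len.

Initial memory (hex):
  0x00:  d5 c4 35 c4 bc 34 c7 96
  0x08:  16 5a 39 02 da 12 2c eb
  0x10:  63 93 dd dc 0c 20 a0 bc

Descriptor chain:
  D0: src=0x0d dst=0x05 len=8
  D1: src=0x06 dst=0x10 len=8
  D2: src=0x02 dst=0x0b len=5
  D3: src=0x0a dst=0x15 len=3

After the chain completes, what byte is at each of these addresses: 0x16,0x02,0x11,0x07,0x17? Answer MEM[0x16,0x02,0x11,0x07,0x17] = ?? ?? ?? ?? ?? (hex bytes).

MEM[0x16,0x02,0x11,0x07,0x17] = 35 35 eb eb c4

  after D0: wrote 8B at 0x05 = 122ceb6393dddc0c
  after D1: wrote 8B at 0x10 = 2ceb6393dddc0c12
  after D2: wrote 5B at 0x0b = 35c4bc122c
  after D3: wrote 3B at 0x15 = dd35c4
query mem[0x16]=0x35, mem[0x02]=0x35, mem[0x11]=0xeb, mem[0x07]=0xeb, mem[0x17]=0xc4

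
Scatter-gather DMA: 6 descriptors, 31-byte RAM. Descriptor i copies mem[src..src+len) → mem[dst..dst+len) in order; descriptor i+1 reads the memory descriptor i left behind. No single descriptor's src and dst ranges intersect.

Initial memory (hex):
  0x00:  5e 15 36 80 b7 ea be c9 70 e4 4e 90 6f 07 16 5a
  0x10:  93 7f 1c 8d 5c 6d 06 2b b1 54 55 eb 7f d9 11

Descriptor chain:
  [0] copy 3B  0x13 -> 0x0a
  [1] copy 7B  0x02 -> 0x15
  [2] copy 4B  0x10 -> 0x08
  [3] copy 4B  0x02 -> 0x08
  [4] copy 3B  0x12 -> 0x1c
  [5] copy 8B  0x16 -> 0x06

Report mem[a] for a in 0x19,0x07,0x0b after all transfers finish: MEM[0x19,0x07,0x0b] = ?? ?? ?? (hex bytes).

D0: mem[0x0a..0x0c] <- [8d 5c 6d]
D1: mem[0x15..0x1b] <- [36 80 b7 ea be c9 70]
D2: mem[0x08..0x0b] <- [93 7f 1c 8d]
D3: mem[0x08..0x0b] <- [36 80 b7 ea]
D4: mem[0x1c..0x1e] <- [1c 8d 5c]
D5: mem[0x06..0x0d] <- [80 b7 ea be c9 70 1c 8d]
query mem[0x19]=0xbe, mem[0x07]=0xb7, mem[0x0b]=0x70

MEM[0x19,0x07,0x0b] = be b7 70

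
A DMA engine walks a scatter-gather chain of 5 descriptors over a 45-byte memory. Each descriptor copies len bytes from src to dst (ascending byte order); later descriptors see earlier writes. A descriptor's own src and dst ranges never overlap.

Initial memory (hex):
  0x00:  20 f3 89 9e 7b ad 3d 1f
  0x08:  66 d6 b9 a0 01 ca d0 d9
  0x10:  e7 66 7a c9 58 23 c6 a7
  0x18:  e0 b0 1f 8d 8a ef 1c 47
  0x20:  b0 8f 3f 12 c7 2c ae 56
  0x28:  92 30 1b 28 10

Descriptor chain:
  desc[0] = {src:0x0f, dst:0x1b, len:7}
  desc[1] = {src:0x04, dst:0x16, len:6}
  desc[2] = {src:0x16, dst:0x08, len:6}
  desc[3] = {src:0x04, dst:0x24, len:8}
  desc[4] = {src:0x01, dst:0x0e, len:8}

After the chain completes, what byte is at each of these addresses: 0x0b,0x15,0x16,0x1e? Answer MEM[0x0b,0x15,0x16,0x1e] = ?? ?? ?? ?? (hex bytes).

[0] 0x0f->0x1b len=7 : d9 e7 66 7a c9 58 23
[1] 0x04->0x16 len=6 : 7b ad 3d 1f 66 d6
[2] 0x16->0x08 len=6 : 7b ad 3d 1f 66 d6
[3] 0x04->0x24 len=8 : 7b ad 3d 1f 7b ad 3d 1f
[4] 0x01->0x0e len=8 : f3 89 9e 7b ad 3d 1f 7b
query mem[0x0b]=0x1f, mem[0x15]=0x7b, mem[0x16]=0x7b, mem[0x1e]=0x7a

MEM[0x0b,0x15,0x16,0x1e] = 1f 7b 7b 7a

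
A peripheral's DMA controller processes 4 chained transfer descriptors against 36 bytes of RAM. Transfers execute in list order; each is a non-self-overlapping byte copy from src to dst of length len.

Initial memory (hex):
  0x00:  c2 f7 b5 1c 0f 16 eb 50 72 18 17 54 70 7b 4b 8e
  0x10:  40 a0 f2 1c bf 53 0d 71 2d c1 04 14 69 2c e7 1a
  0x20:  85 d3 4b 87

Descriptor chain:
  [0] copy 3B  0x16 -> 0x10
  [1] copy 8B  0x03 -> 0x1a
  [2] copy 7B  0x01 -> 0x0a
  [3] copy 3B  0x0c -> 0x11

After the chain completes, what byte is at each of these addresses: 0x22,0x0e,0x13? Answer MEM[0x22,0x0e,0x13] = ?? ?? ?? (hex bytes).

MEM[0x22,0x0e,0x13] = 4b 16 16

#0 dst[0x10+3] := {0x0d,0x71,0x2d}
#1 dst[0x1a+8] := {0x1c,0x0f,0x16,0xeb,0x50,0x72,0x18,0x17}
#2 dst[0x0a+7] := {0xf7,0xb5,0x1c,0x0f,0x16,0xeb,0x50}
#3 dst[0x11+3] := {0x1c,0x0f,0x16}
query mem[0x22]=0x4b, mem[0x0e]=0x16, mem[0x13]=0x16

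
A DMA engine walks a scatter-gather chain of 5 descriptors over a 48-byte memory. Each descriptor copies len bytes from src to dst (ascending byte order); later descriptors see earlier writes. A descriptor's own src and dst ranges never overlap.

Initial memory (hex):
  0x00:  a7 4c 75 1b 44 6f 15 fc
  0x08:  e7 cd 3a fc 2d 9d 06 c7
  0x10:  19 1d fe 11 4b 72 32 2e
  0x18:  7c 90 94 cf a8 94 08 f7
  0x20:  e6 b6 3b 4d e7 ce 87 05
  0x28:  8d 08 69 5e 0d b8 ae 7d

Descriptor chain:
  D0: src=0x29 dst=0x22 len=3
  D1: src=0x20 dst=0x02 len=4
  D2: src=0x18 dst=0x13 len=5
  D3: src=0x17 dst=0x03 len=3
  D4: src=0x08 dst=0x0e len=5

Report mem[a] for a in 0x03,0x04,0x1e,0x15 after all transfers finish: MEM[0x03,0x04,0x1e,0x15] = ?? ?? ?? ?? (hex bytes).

MEM[0x03,0x04,0x1e,0x15] = a8 7c 08 94

D0: mem[0x22..0x24] <- [08 69 5e]
D1: mem[0x02..0x05] <- [e6 b6 08 69]
D2: mem[0x13..0x17] <- [7c 90 94 cf a8]
D3: mem[0x03..0x05] <- [a8 7c 90]
D4: mem[0x0e..0x12] <- [e7 cd 3a fc 2d]
query mem[0x03]=0xa8, mem[0x04]=0x7c, mem[0x1e]=0x08, mem[0x15]=0x94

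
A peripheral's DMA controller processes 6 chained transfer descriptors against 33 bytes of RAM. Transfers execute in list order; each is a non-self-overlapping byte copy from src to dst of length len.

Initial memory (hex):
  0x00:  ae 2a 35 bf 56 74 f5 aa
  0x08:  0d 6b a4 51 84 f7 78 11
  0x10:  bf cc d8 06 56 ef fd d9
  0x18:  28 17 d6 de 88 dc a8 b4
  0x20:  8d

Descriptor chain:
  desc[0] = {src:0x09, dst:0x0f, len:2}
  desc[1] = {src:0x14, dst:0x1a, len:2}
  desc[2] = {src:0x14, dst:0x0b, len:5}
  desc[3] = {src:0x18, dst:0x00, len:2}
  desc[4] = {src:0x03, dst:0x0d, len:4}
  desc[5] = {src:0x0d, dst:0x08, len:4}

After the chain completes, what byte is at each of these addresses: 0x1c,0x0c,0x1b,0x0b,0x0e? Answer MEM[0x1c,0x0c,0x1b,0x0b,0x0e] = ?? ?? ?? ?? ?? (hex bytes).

MEM[0x1c,0x0c,0x1b,0x0b,0x0e] = 88 ef ef f5 56

D0: mem[0x0f..0x10] <- [6b a4]
D1: mem[0x1a..0x1b] <- [56 ef]
D2: mem[0x0b..0x0f] <- [56 ef fd d9 28]
D3: mem[0x00..0x01] <- [28 17]
D4: mem[0x0d..0x10] <- [bf 56 74 f5]
D5: mem[0x08..0x0b] <- [bf 56 74 f5]
query mem[0x1c]=0x88, mem[0x0c]=0xef, mem[0x1b]=0xef, mem[0x0b]=0xf5, mem[0x0e]=0x56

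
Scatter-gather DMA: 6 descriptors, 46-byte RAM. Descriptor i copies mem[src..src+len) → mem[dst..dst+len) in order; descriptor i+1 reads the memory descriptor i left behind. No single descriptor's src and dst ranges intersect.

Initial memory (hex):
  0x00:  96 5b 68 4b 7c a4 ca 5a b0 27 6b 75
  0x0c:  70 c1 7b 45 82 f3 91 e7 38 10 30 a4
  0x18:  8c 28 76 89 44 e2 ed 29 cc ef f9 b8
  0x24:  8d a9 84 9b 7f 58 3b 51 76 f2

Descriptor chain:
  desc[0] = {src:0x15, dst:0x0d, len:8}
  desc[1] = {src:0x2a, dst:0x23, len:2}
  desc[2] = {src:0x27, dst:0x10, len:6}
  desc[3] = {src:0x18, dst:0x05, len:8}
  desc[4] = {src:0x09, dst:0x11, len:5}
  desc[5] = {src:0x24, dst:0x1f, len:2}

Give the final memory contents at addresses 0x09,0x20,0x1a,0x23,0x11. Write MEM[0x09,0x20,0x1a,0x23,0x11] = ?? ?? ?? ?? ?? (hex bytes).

  after D0: wrote 8B at 0x0d = 1030a48c28768944
  after D1: wrote 2B at 0x23 = 3b51
  after D2: wrote 6B at 0x10 = 9b7f583b5176
  after D3: wrote 8B at 0x05 = 8c28768944e2ed29
  after D4: wrote 5B at 0x11 = 44e2ed2910
  after D5: wrote 2B at 0x1f = 51a9
query mem[0x09]=0x44, mem[0x20]=0xa9, mem[0x1a]=0x76, mem[0x23]=0x3b, mem[0x11]=0x44

MEM[0x09,0x20,0x1a,0x23,0x11] = 44 a9 76 3b 44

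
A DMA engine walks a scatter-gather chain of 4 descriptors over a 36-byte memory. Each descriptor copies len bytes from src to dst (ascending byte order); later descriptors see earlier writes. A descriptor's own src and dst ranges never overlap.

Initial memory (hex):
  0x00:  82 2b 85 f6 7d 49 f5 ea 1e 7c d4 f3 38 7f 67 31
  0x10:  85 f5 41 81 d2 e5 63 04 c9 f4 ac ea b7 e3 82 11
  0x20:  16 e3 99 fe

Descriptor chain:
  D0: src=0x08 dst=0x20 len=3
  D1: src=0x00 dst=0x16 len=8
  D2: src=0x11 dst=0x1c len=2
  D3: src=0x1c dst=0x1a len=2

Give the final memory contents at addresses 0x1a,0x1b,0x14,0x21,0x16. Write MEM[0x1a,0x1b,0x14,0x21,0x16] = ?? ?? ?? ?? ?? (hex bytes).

D0: mem[0x20..0x22] <- [1e 7c d4]
D1: mem[0x16..0x1d] <- [82 2b 85 f6 7d 49 f5 ea]
D2: mem[0x1c..0x1d] <- [f5 41]
D3: mem[0x1a..0x1b] <- [f5 41]
query mem[0x1a]=0xf5, mem[0x1b]=0x41, mem[0x14]=0xd2, mem[0x21]=0x7c, mem[0x16]=0x82

MEM[0x1a,0x1b,0x14,0x21,0x16] = f5 41 d2 7c 82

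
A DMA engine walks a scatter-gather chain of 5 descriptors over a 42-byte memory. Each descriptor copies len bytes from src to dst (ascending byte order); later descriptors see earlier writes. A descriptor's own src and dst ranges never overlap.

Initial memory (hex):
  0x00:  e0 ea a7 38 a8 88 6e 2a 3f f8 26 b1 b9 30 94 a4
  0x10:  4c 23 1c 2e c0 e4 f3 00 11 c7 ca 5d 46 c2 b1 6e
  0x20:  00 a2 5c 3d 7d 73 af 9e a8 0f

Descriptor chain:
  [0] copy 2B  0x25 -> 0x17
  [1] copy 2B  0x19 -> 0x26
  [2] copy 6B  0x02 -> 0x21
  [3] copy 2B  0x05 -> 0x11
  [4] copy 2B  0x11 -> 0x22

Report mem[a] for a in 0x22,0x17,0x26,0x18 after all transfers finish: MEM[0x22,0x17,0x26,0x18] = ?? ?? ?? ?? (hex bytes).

D0: mem[0x17..0x18] <- [73 af]
D1: mem[0x26..0x27] <- [c7 ca]
D2: mem[0x21..0x26] <- [a7 38 a8 88 6e 2a]
D3: mem[0x11..0x12] <- [88 6e]
D4: mem[0x22..0x23] <- [88 6e]
query mem[0x22]=0x88, mem[0x17]=0x73, mem[0x26]=0x2a, mem[0x18]=0xaf

MEM[0x22,0x17,0x26,0x18] = 88 73 2a af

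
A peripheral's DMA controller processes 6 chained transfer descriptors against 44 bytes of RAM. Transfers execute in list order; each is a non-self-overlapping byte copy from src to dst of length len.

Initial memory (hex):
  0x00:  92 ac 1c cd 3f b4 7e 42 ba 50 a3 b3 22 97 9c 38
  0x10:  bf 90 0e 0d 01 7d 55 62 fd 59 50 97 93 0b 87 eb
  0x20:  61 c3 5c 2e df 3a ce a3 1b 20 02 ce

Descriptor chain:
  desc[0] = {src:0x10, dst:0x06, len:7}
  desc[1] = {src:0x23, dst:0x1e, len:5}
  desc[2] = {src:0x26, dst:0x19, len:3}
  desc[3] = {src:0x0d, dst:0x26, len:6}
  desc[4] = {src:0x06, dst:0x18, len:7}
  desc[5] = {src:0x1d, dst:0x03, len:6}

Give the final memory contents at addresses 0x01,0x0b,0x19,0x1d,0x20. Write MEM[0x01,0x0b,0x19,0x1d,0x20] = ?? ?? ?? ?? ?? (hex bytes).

MEM[0x01,0x0b,0x19,0x1d,0x20] = ac 7d 90 7d 3a

  after D0: wrote 7B at 0x06 = bf900e0d017d55
  after D1: wrote 5B at 0x1e = 2edf3acea3
  after D2: wrote 3B at 0x19 = cea31b
  after D3: wrote 6B at 0x26 = 979c38bf900e
  after D4: wrote 7B at 0x18 = bf900e0d017d55
  after D5: wrote 6B at 0x03 = 7d55df3acea3
query mem[0x01]=0xac, mem[0x0b]=0x7d, mem[0x19]=0x90, mem[0x1d]=0x7d, mem[0x20]=0x3a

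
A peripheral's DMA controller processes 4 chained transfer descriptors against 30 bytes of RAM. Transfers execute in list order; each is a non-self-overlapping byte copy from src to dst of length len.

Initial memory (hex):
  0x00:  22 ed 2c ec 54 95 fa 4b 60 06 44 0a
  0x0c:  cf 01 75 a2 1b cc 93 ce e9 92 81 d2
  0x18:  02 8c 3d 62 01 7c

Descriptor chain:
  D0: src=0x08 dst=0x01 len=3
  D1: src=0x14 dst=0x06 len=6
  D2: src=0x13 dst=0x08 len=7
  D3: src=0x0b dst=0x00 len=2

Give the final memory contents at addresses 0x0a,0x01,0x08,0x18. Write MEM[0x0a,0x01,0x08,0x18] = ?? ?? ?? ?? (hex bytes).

  after D0: wrote 3B at 0x01 = 600644
  after D1: wrote 6B at 0x06 = e99281d2028c
  after D2: wrote 7B at 0x08 = cee99281d2028c
  after D3: wrote 2B at 0x00 = 81d2
query mem[0x0a]=0x92, mem[0x01]=0xd2, mem[0x08]=0xce, mem[0x18]=0x02

MEM[0x0a,0x01,0x08,0x18] = 92 d2 ce 02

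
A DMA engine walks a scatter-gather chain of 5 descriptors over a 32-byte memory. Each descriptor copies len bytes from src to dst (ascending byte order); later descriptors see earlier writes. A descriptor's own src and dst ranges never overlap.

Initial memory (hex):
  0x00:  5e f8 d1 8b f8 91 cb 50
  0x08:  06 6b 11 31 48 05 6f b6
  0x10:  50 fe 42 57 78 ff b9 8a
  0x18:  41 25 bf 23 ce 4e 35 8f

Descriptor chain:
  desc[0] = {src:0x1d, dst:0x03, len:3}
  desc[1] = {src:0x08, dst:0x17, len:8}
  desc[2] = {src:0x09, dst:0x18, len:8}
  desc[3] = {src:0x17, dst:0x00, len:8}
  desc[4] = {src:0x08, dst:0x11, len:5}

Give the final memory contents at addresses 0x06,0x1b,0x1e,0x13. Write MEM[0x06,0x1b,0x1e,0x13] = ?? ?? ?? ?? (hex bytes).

#0 dst[0x03+3] := {0x4e,0x35,0x8f}
#1 dst[0x17+8] := {0x06,0x6b,0x11,0x31,0x48,0x05,0x6f,0xb6}
#2 dst[0x18+8] := {0x6b,0x11,0x31,0x48,0x05,0x6f,0xb6,0x50}
#3 dst[0x00+8] := {0x06,0x6b,0x11,0x31,0x48,0x05,0x6f,0xb6}
#4 dst[0x11+5] := {0x06,0x6b,0x11,0x31,0x48}
query mem[0x06]=0x6f, mem[0x1b]=0x48, mem[0x1e]=0xb6, mem[0x13]=0x11

MEM[0x06,0x1b,0x1e,0x13] = 6f 48 b6 11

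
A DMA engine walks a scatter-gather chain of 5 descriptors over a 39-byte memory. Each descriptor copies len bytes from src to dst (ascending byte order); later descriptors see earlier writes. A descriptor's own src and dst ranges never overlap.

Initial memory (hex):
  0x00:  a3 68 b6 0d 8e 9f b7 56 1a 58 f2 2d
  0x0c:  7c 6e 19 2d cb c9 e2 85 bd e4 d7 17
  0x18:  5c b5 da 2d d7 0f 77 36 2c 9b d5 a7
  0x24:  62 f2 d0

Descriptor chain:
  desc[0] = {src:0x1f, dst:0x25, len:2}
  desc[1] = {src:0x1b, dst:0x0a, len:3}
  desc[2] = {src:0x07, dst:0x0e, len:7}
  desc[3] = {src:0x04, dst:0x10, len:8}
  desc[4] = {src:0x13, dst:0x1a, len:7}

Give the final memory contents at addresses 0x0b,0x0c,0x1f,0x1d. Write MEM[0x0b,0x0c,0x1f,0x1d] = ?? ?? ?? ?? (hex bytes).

MEM[0x0b,0x0c,0x1f,0x1d] = d7 0f 5c 2d

[0] 0x1f->0x25 len=2 : 36 2c
[1] 0x1b->0x0a len=3 : 2d d7 0f
[2] 0x07->0x0e len=7 : 56 1a 58 2d d7 0f 6e
[3] 0x04->0x10 len=8 : 8e 9f b7 56 1a 58 2d d7
[4] 0x13->0x1a len=7 : 56 1a 58 2d d7 5c b5
query mem[0x0b]=0xd7, mem[0x0c]=0x0f, mem[0x1f]=0x5c, mem[0x1d]=0x2d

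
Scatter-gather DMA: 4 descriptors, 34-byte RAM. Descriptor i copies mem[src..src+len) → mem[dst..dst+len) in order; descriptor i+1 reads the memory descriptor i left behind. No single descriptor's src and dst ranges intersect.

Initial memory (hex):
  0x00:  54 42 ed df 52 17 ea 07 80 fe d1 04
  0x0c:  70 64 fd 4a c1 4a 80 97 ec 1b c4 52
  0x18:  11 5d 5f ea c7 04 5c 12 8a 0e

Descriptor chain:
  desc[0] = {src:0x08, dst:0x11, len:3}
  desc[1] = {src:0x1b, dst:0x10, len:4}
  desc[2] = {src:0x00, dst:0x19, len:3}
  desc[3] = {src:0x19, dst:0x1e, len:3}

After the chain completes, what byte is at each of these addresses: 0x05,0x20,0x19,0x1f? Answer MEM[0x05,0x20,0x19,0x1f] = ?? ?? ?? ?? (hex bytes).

MEM[0x05,0x20,0x19,0x1f] = 17 ed 54 42

#0 dst[0x11+3] := {0x80,0xfe,0xd1}
#1 dst[0x10+4] := {0xea,0xc7,0x04,0x5c}
#2 dst[0x19+3] := {0x54,0x42,0xed}
#3 dst[0x1e+3] := {0x54,0x42,0xed}
query mem[0x05]=0x17, mem[0x20]=0xed, mem[0x19]=0x54, mem[0x1f]=0x42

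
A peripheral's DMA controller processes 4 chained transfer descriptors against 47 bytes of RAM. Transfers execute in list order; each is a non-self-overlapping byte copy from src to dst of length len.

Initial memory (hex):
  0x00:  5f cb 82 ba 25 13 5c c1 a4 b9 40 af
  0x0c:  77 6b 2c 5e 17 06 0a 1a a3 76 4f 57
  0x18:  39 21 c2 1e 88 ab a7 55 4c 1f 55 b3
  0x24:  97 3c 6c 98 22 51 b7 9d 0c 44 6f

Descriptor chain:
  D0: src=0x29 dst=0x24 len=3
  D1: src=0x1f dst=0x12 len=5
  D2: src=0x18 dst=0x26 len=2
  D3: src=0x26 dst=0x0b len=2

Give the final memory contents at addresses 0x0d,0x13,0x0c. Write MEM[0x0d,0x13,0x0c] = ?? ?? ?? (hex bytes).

#0 dst[0x24+3] := {0x51,0xb7,0x9d}
#1 dst[0x12+5] := {0x55,0x4c,0x1f,0x55,0xb3}
#2 dst[0x26+2] := {0x39,0x21}
#3 dst[0x0b+2] := {0x39,0x21}
query mem[0x0d]=0x6b, mem[0x13]=0x4c, mem[0x0c]=0x21

MEM[0x0d,0x13,0x0c] = 6b 4c 21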